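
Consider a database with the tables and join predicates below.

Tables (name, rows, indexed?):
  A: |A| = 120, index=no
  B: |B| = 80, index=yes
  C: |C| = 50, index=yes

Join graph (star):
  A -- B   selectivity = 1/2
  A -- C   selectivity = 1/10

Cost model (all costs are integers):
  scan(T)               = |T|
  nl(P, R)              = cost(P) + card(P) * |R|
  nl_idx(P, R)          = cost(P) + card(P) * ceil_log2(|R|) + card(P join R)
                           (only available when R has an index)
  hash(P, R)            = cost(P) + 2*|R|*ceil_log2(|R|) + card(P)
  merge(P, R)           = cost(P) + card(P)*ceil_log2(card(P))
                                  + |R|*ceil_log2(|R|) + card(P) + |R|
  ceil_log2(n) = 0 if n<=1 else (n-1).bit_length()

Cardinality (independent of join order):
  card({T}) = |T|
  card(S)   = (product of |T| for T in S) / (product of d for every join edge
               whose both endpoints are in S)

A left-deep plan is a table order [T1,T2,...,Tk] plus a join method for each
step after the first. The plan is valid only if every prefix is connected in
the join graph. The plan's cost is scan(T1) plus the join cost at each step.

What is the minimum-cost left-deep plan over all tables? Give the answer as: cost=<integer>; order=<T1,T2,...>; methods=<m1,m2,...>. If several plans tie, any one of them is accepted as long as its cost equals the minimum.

Selinger DP (subsets sized 1..n):
  {A}: scan cost=120, card=120
  {B}: scan cost=80, card=80
  {C}: scan cost=50, card=50
  {AB}: card=4800; try (B,hash)→1360, (A,merge)→1680, (B,merge)→1720, (A,hash)→1840, (B,nl_idx)→5760, (A,nl)→9680 …(+1); best=1360 via (B,hash)
  {AC}: card=600; try (C,hash)→840, (A,merge)→1360, (C,merge)→1430, (C,nl_idx)→1440, (A,hash)→1780, (A,nl)→6050 …(+1); best=840 via (C,hash)
  {ABC}: card=24000; try (B,hash)→2560, (C,hash)→6760, (B,merge)→8080, (B,nl_idx)→29040, (B,nl)→48840, (C,nl_idx)→54160 …(+2); best=2560 via (B,hash)

cost=2560; order=A,C,B; methods=hash,hash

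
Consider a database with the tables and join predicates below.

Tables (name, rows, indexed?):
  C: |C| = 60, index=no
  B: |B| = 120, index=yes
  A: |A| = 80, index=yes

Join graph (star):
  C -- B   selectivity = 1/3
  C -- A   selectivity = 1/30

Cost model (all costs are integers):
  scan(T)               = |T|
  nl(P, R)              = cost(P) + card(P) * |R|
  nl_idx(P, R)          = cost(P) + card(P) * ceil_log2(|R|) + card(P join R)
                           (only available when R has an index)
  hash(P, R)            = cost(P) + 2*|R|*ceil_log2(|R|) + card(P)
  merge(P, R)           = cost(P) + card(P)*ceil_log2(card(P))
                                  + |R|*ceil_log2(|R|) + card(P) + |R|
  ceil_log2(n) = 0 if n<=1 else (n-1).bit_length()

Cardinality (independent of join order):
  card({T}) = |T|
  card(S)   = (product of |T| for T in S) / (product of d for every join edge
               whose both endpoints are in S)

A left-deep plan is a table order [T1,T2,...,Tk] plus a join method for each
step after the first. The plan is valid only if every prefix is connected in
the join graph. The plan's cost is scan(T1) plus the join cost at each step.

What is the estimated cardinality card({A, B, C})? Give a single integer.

Tables in S: A(80), B(120), C(60)
Edges inside S: C-B(d=3), C-A(d=30)
numerator = 80 * 120 * 60 = 576000
denominator = 3 * 30 = 90
card(S) = 576000 / 90 = 6400

6400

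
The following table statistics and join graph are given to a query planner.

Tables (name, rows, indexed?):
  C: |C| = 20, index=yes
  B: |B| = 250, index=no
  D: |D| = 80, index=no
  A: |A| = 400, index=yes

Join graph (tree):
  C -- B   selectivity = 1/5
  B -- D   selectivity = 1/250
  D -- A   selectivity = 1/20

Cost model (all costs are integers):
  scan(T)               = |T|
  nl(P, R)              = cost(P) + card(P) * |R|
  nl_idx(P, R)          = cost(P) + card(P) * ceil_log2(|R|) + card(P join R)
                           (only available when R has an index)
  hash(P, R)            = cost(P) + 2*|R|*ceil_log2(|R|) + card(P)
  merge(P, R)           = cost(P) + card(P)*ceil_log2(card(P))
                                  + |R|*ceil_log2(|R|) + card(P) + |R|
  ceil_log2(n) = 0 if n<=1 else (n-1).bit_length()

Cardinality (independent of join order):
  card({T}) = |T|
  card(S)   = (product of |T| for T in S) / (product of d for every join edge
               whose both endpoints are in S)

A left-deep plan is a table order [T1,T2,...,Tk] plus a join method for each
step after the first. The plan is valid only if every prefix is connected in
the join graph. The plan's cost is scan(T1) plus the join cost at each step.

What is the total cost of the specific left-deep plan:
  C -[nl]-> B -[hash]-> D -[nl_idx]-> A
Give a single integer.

16420

step 1: scan C: cost=20, card=20
step 2: join B via nl
    card(P join B) = 20*250/(5) = 1000
    cost = 20 + 20*250 = 5020
step 3: join D via hash
    card(P join D) = 1000*80/(250) = 320
    cost = 5020 + 2*80*7 + 1000 = 7140
step 4: join A via nl_idx
    card(P join A) = 320*400/(20) = 6400
    cost = 7140 + 320*9 + 6400 = 16420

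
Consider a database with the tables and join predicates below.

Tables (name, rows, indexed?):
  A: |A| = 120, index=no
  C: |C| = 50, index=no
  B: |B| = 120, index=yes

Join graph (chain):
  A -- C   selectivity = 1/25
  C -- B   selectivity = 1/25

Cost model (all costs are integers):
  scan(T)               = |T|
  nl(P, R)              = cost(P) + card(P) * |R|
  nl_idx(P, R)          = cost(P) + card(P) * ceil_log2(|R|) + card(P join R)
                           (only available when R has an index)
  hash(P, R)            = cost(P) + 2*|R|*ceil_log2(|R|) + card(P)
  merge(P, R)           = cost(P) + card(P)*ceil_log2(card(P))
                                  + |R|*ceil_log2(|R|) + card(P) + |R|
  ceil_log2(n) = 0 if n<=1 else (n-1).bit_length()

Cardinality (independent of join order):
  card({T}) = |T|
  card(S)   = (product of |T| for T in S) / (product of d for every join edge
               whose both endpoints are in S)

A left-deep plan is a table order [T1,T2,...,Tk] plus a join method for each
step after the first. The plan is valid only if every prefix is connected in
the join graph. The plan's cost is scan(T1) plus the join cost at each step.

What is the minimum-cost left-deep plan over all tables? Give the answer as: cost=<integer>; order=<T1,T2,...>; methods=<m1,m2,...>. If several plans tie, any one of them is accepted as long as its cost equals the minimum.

cost=2560; order=C,B,A; methods=nl_idx,hash

Selinger DP (subsets sized 1..n):
  {A}: scan cost=120, card=120
  {C}: scan cost=50, card=50
  {B}: scan cost=120, card=120
  {AC}: card=240; try (C,hash)→840, (A,merge)→1360, (C,merge)→1430, (A,hash)→1780, (A,nl)→6050, (C,nl)→6120; best=840 via (C,hash)
  {BC}: card=240; try (B,nl_idx)→640, (C,hash)→840, (B,merge)→1360, (C,merge)→1430, (B,hash)→1780, (B,nl)→6050 …(+1); best=640 via (B,nl_idx)
  {ABC}: card=1152; try (A,hash)→2560, (B,hash)→2760, (B,nl_idx)→3672, (A,merge)→3760, (B,merge)→3960, (A,nl)→29440 …(+1); best=2560 via (A,hash)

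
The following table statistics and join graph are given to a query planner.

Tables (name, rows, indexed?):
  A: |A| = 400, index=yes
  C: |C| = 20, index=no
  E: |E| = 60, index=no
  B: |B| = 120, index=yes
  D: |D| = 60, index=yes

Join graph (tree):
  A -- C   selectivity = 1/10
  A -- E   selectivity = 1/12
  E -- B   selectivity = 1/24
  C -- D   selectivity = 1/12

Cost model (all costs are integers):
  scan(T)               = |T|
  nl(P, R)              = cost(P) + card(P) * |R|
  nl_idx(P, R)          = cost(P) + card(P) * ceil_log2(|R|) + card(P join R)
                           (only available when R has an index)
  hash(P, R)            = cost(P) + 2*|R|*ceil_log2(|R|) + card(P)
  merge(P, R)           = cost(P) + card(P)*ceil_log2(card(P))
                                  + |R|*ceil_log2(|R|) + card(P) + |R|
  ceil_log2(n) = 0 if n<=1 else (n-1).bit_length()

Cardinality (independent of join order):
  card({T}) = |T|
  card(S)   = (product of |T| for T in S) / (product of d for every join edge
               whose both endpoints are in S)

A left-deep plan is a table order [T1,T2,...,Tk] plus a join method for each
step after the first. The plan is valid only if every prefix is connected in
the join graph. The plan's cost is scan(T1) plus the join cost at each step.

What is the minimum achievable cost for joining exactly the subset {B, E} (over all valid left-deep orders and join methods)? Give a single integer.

Selinger DP over subsets of {B,E}:
  {E}: scan cost=60, card=60
  {B}: scan cost=120, card=120
  {BE}: card=300; try (B,nl_idx)→780, (E,hash)→960, (B,merge)→1440, (E,merge)→1500, (B,hash)→1800, (B,nl)→7260 …(+1); best=780 via (B,nl_idx)

780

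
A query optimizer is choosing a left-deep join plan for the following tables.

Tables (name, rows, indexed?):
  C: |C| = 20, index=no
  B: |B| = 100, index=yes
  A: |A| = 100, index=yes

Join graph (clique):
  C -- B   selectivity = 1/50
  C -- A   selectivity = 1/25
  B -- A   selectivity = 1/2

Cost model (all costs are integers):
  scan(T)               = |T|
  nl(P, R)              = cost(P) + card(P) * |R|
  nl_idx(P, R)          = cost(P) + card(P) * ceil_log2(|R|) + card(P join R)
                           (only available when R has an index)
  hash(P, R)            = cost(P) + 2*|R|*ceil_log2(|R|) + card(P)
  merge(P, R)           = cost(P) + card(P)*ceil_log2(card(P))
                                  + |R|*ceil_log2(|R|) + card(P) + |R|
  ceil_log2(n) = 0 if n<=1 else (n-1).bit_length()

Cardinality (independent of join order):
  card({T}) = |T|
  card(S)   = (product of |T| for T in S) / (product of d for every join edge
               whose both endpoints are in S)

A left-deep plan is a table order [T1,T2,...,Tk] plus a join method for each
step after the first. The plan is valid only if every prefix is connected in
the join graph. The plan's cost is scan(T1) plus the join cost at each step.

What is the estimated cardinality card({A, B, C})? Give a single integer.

Tables in S: A(100), B(100), C(20)
Edges inside S: C-B(d=50), C-A(d=25), B-A(d=2)
numerator = 100 * 100 * 20 = 200000
denominator = 50 * 25 * 2 = 2500
card(S) = 200000 / 2500 = 80

80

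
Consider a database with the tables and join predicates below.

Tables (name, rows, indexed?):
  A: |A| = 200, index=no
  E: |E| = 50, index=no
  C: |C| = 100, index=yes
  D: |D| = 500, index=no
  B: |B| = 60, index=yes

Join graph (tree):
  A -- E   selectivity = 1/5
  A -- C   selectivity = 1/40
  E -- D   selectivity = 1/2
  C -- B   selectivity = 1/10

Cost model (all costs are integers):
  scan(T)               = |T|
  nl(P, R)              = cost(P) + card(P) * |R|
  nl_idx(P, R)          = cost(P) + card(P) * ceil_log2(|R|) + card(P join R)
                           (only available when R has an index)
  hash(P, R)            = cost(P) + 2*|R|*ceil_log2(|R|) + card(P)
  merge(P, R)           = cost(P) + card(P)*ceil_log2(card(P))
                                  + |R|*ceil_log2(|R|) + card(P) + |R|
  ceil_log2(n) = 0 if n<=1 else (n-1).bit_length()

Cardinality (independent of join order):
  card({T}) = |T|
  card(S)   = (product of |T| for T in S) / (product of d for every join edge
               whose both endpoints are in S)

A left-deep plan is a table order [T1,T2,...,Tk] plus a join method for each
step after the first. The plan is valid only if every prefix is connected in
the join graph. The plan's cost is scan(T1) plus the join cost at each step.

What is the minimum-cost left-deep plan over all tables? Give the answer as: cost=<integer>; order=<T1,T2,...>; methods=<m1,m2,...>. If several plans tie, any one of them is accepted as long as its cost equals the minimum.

Selinger DP (subsets sized 1..n):
  {A}: scan cost=200, card=200
  {E}: scan cost=50, card=50
  {C}: scan cost=100, card=100
  {D}: scan cost=500, card=500
  {B}: scan cost=60, card=60
  {AE}: card=2000; try (E,hash)→1000, (A,merge)→2200, (E,merge)→2350, (A,hash)→3300, (A,nl)→10050, (E,nl)→10200; best=1000 via (E,hash)
  {AC}: card=500; try (C,hash)→1800, (C,nl_idx)→2100, (A,merge)→2700, (C,merge)→2800, (A,hash)→3400, (A,nl)→20100 …(+1); best=1800 via (C,hash)
  {DE}: card=12500; try (E,hash)→1600, (D,merge)→5400, (E,merge)→5850, (D,hash)→9100, (D,nl)→25050, (E,nl)→25500; best=1600 via (E,hash)
  {BC}: card=600; try (B,hash)→920, (C,nl_idx)→1080, (C,merge)→1280, (B,nl_idx)→1300, (B,merge)→1320, (C,hash)→1520 …(+2); best=920 via (B,hash)
  {ACE}: card=5000; try (E,hash)→2900, (C,hash)→4400, (E,merge)→7150, (C,nl_idx)→20000, (C,merge)→25800, (E,nl)→26800 …(+1); best=2900 via (E,hash)
  {ADE}: card=500000; try (D,hash)→12000, (A,hash)→17300, (D,merge)→30000, (A,merge)→190900, (D,nl)→1001000, (A,nl)→2501600; best=12000 via (D,hash)
  {ABC}: card=3000; try (B,hash)→3020, (A,hash)→4720, (B,merge)→7220, (B,nl_idx)→7800, (A,merge)→9320, (B,nl)→31800 …(+1); best=3020 via (B,hash)
  {ACDE}: card=1250000; try (D,hash)→16900, (D,merge)→77900, (C,hash)→513400, (D,nl)→2502900, (C,nl_idx)→4762000, (C,merge)→10012800 …(+1); best=16900 via (D,hash)
  {ABCE}: card=30000; try (E,hash)→6620, (B,hash)→8620, (E,merge)→42370, (B,nl_idx)→62900, (B,merge)→73320, (E,nl)→153020 …(+1); best=6620 via (E,hash)
  {ABCDE}: card=7500000; try (D,hash)→45620, (D,merge)→491620, (B,hash)→1267620, (D,nl)→15006620, (B,nl_idx)→15016900, (B,merge)→27517320 …(+1); best=45620 via (D,hash)

cost=45620; order=A,C,B,E,D; methods=hash,hash,hash,hash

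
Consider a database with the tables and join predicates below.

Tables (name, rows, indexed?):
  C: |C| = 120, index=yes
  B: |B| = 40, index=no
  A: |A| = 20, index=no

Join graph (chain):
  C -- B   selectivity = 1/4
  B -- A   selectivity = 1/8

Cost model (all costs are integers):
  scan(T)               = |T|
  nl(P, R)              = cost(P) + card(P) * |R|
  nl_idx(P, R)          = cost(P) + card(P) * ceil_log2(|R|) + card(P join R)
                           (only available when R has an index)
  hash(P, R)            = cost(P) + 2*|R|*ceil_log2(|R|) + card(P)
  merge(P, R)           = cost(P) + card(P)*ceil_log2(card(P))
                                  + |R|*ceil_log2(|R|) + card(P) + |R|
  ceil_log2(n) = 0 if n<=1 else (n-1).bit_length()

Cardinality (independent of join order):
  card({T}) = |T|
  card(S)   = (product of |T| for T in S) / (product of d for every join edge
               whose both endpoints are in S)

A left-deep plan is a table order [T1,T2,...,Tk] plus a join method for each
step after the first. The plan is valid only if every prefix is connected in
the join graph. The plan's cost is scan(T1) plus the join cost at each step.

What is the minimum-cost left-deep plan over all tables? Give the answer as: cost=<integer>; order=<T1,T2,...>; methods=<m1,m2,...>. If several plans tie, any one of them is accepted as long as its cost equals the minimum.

cost=2040; order=B,A,C; methods=hash,merge

Selinger DP (subsets sized 1..n):
  {C}: scan cost=120, card=120
  {B}: scan cost=40, card=40
  {A}: scan cost=20, card=20
  {BC}: card=1200; try (B,hash)→720, (C,merge)→1280, (B,merge)→1360, (C,nl_idx)→1520, (C,hash)→1760, (C,nl)→4840 …(+1); best=720 via (B,hash)
  {AB}: card=100; try (A,hash)→280, (B,merge)→420, (A,merge)→440, (B,hash)→520, (B,nl)→820, (A,nl)→840; best=280 via (A,hash)
  {ABC}: card=3000; try (C,merge)→2040, (C,hash)→2060, (A,hash)→2120, (C,nl_idx)→3980, (C,nl)→12280, (A,merge)→15240 …(+1); best=2040 via (C,merge)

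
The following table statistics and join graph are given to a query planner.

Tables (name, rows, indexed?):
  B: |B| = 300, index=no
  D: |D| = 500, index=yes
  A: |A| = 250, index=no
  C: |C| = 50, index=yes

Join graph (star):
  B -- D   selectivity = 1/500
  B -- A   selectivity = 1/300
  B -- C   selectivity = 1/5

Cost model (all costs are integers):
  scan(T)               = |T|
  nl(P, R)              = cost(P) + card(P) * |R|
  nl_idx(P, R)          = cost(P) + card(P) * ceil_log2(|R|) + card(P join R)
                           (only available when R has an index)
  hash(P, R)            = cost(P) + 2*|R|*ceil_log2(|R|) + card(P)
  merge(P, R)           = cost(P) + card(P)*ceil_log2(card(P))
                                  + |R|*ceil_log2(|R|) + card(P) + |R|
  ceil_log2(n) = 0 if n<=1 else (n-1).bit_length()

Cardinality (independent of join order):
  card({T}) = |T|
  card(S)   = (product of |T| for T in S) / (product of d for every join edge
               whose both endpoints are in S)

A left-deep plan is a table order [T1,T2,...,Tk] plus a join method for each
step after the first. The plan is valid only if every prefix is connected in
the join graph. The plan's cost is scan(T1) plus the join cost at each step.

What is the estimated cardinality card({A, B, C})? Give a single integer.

Tables in S: A(250), B(300), C(50)
Edges inside S: B-A(d=300), B-C(d=5)
numerator = 250 * 300 * 50 = 3750000
denominator = 300 * 5 = 1500
card(S) = 3750000 / 1500 = 2500

2500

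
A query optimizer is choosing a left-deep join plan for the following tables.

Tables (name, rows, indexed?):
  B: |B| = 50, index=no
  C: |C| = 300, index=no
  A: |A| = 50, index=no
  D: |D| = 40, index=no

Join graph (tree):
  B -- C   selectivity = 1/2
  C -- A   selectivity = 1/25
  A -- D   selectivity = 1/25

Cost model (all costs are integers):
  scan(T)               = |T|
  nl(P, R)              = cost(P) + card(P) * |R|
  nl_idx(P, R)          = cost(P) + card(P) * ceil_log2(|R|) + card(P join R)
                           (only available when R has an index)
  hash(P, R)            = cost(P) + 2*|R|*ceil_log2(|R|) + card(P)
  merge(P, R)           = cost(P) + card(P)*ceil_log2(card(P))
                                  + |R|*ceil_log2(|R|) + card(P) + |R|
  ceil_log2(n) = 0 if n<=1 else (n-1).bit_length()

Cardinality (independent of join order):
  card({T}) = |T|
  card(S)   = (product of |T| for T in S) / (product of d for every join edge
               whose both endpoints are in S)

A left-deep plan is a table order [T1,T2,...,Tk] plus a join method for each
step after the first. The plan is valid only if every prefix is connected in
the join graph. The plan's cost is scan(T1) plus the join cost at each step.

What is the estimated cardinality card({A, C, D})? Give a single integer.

960

Tables in S: A(50), C(300), D(40)
Edges inside S: C-A(d=25), A-D(d=25)
numerator = 50 * 300 * 40 = 600000
denominator = 25 * 25 = 625
card(S) = 600000 / 625 = 960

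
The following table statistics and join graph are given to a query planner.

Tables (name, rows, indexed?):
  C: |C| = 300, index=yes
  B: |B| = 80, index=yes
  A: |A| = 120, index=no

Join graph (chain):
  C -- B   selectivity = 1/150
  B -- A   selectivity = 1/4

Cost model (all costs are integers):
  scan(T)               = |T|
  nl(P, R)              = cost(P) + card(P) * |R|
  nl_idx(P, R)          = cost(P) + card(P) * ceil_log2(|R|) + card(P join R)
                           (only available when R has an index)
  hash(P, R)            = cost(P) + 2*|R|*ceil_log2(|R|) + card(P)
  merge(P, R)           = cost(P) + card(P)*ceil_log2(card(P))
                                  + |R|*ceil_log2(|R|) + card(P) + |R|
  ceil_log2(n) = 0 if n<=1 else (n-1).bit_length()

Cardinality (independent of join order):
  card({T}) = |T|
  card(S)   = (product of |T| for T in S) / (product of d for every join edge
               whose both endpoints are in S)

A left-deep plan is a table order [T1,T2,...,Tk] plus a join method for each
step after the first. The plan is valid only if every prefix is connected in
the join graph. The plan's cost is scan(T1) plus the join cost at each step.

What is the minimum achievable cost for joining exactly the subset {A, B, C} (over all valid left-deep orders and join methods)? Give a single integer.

Selinger DP over subsets of {A,B,C}:
  {C}: scan cost=300, card=300
  {B}: scan cost=80, card=80
  {A}: scan cost=120, card=120
  {BC}: card=160; try (C,nl_idx)→960, (B,hash)→1720, (B,nl_idx)→2560, (C,merge)→3720, (B,merge)→3940, (C,hash)→5560 …(+2); best=960 via (C,nl_idx)
  {AB}: card=2400; try (B,hash)→1360, (A,merge)→1680, (B,merge)→1720, (A,hash)→1840, (B,nl_idx)→3360, (A,nl)→9680 …(+1); best=1360 via (B,hash)
  {ABC}: card=4800; try (A,hash)→2800, (A,merge)→3360, (C,hash)→9160, (A,nl)→20160, (C,nl_idx)→27760, (C,merge)→35560 …(+1); best=2800 via (A,hash)

2800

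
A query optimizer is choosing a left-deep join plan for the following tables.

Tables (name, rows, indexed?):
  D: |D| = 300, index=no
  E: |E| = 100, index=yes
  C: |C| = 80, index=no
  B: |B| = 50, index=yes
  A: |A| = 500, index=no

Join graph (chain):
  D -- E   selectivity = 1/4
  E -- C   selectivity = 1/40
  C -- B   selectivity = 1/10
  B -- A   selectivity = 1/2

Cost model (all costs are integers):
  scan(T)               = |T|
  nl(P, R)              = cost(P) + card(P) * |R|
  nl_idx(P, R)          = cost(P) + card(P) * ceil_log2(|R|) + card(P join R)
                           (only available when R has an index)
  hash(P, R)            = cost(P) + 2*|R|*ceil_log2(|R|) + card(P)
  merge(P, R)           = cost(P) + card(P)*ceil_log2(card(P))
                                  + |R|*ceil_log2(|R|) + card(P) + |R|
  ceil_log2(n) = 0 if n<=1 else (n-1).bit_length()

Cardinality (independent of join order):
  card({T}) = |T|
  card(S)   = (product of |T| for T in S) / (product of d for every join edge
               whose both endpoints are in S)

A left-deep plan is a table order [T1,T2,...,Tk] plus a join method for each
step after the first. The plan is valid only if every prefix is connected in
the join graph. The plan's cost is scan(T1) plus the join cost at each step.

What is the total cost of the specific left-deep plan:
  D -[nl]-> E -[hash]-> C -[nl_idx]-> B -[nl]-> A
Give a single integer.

37703920

step 1: scan D: cost=300, card=300
step 2: join E via nl
    card(P join E) = 300*100/(4) = 7500
    cost = 300 + 300*100 = 30300
step 3: join C via hash
    card(P join C) = 7500*80/(40) = 15000
    cost = 30300 + 2*80*7 + 7500 = 38920
step 4: join B via nl_idx
    card(P join B) = 15000*50/(10) = 75000
    cost = 38920 + 15000*6 + 75000 = 203920
step 5: join A via nl
    card(P join A) = 75000*500/(2) = 18750000
    cost = 203920 + 75000*500 = 37703920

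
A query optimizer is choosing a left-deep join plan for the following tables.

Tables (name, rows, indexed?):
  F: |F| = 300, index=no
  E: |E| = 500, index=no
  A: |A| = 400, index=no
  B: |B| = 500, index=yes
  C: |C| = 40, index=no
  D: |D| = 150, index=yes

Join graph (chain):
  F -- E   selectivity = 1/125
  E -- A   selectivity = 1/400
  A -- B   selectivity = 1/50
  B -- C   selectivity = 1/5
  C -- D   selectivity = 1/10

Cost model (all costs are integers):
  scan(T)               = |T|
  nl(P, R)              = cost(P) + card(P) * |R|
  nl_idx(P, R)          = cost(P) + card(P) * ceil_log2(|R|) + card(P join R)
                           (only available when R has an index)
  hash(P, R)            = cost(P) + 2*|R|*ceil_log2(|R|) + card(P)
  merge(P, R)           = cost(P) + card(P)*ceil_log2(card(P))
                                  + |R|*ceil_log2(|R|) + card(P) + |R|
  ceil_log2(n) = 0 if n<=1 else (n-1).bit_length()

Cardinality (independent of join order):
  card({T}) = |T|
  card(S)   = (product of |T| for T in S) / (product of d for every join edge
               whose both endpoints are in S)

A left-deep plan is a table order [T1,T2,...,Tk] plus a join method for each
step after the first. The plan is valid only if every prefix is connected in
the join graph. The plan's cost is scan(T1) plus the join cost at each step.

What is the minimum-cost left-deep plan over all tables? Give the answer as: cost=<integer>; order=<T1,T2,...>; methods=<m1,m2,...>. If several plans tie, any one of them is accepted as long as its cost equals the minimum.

cost=135180; order=E,A,F,B,C,D; methods=hash,hash,hash,hash,hash

Selinger DP (subsets sized 1..n):
  {F}: scan cost=300, card=300
  {E}: scan cost=500, card=500
  {A}: scan cost=400, card=400
  {B}: scan cost=500, card=500
  {C}: scan cost=40, card=40
  {D}: scan cost=150, card=150
  {EF}: card=1200; try (F,hash)→6400, (E,merge)→8300, (F,merge)→8500, (E,hash)→9600, (E,nl)→150300, (F,nl)→150500; best=6400 via (F,hash)
  {AE}: card=500; try (A,hash)→8200, (E,merge)→9400, (A,merge)→9500, (E,hash)→9800, (E,nl)→200400, (A,nl)→200500; best=8200 via (A,hash)
  {AB}: card=4000; try (B,nl_idx)→8000, (A,hash)→8200, (B,merge)→9400, (A,merge)→9500, (B,hash)→9800, (B,nl)→200400 …(+1); best=8000 via (B,nl_idx)
  {BC}: card=4000; try (C,hash)→1480, (B,nl_idx)→4400, (B,merge)→5320, (C,merge)→5780, (B,hash)→9080, (B,nl)→20040 …(+1); best=1480 via (C,hash)
  {CD}: card=600; try (C,hash)→780, (D,nl_idx)→960, (D,merge)→1670, (C,merge)→1780, (D,hash)→2480, (D,nl)→6040 …(+1); best=780 via (C,hash)
  {AEF}: card=1200; try (F,hash)→14100, (A,hash)→14800, (F,merge)→16200, (A,merge)→24800, (F,nl)→158200, (A,nl)→486400; best=14100 via (F,hash)
  {ABE}: card=5000; try (B,hash)→17700, (B,nl_idx)→17700, (B,merge)→18200, (E,hash)→21000, (E,merge)→65000, (B,nl)→258200 …(+1); best=17700 via (B,hash)
  {ABC}: card=32000; try (C,hash)→12480, (A,hash)→12680, (A,merge)→57480, (C,merge)→60280, (C,nl)→168000, (A,nl)→1601480; best=12480 via (C,hash)
  {BCD}: card=60000; try (D,hash)→7880, (B,hash)→10380, (B,merge)→12380, (D,merge)→54830, (B,nl_idx)→66180, (D,nl_idx)→93480 …(+2); best=7880 via (D,hash)
  {ABEF}: card=12000; try (B,hash)→24300, (F,hash)→28100, (B,merge)→33500, (B,nl_idx)→36900, (F,merge)→90700, (B,nl)→614100 …(+1); best=24300 via (B,hash)
  {ABCE}: card=40000; try (C,hash)→23180, (E,hash)→53480, (C,merge)→87980, (C,nl)→217700, (E,merge)→529480, (E,nl)→16012480; best=23180 via (C,hash)
  {ABCD}: card=480000; try (D,hash)→46880, (A,hash)→75080, (D,merge)→525830, (D,nl_idx)→748480, (A,merge)→1031880, (D,nl)→4812480 …(+1); best=46880 via (D,hash)
  {ABCEF}: card=96000; try (C,hash)→36780, (F,hash)→68580, (C,merge)→204580, (C,nl)→504300, (F,merge)→706180, (F,nl)→12023180; best=36780 via (C,hash)
  {ABCDE}: card=600000; try (D,hash)→65580, (E,hash)→535880, (D,merge)→704530, (D,nl_idx)→943180, (D,nl)→6023180, (E,merge)→9651880 …(+1); best=65580 via (D,hash)
  {ABCDEF}: card=1440000; try (D,hash)→135180, (F,hash)→670980, (D,merge)→1766130, (D,nl_idx)→2244780, (F,merge)→12668580, (D,nl)→14436780 …(+1); best=135180 via (D,hash)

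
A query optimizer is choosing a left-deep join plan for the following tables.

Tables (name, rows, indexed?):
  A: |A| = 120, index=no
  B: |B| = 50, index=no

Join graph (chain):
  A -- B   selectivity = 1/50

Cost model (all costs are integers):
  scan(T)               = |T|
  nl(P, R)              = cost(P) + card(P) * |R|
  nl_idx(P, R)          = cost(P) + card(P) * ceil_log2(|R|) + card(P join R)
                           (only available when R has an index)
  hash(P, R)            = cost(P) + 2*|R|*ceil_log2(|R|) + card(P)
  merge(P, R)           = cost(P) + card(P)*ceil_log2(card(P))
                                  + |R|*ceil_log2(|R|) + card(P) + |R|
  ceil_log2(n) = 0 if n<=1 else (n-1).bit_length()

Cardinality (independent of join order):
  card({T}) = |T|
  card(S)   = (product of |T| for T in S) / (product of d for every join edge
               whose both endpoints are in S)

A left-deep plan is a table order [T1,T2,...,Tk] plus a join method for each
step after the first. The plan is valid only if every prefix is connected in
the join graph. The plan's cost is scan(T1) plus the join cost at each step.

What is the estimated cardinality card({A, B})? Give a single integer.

120

Tables in S: A(120), B(50)
Edges inside S: A-B(d=50)
numerator = 120 * 50 = 6000
denominator = 50 = 50
card(S) = 6000 / 50 = 120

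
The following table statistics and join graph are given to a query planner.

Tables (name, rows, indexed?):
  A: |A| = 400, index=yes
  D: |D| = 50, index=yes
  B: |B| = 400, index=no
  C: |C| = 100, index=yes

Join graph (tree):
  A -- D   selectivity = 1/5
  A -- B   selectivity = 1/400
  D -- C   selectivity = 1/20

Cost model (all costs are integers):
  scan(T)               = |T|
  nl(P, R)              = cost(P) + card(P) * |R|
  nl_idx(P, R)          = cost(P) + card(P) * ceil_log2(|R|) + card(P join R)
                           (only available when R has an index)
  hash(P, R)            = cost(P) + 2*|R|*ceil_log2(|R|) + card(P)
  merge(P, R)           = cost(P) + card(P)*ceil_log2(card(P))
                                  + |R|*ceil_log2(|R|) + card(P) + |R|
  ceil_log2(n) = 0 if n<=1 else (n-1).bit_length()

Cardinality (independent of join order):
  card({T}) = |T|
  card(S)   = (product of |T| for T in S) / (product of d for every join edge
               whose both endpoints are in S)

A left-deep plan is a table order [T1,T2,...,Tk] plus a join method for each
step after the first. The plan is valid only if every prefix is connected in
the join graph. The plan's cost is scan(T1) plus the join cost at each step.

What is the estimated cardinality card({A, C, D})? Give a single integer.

20000

Tables in S: A(400), C(100), D(50)
Edges inside S: A-D(d=5), D-C(d=20)
numerator = 400 * 100 * 50 = 2000000
denominator = 5 * 20 = 100
card(S) = 2000000 / 100 = 20000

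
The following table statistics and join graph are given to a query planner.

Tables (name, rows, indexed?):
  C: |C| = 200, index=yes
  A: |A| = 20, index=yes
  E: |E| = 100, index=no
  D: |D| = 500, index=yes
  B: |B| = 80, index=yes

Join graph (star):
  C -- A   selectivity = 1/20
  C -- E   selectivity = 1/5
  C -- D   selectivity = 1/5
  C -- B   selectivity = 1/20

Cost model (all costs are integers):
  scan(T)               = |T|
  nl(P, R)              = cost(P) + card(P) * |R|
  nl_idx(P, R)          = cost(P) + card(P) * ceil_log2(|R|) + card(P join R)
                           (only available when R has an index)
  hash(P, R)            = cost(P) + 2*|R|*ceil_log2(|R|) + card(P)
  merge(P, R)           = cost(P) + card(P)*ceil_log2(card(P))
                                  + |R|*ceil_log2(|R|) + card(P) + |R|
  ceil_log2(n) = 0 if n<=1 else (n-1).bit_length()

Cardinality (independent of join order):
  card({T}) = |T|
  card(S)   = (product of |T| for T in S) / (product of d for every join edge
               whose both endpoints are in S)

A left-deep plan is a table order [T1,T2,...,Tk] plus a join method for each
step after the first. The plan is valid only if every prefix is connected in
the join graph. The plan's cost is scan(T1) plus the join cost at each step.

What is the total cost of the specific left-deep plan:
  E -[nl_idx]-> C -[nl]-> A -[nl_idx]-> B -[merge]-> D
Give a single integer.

373900

step 1: scan E: cost=100, card=100
step 2: join C via nl_idx
    card(P join C) = 100*200/(5) = 4000
    cost = 100 + 100*8 + 4000 = 4900
step 3: join A via nl
    card(P join A) = 4000*20/(20) = 4000
    cost = 4900 + 4000*20 = 84900
step 4: join B via nl_idx
    card(P join B) = 4000*80/(20) = 16000
    cost = 84900 + 4000*7 + 16000 = 128900
step 5: join D via merge
    card(P join D) = 16000*500/(5) = 1600000
    cost = 128900 + 16000*14 + 500*9 + 16000 + 500 = 373900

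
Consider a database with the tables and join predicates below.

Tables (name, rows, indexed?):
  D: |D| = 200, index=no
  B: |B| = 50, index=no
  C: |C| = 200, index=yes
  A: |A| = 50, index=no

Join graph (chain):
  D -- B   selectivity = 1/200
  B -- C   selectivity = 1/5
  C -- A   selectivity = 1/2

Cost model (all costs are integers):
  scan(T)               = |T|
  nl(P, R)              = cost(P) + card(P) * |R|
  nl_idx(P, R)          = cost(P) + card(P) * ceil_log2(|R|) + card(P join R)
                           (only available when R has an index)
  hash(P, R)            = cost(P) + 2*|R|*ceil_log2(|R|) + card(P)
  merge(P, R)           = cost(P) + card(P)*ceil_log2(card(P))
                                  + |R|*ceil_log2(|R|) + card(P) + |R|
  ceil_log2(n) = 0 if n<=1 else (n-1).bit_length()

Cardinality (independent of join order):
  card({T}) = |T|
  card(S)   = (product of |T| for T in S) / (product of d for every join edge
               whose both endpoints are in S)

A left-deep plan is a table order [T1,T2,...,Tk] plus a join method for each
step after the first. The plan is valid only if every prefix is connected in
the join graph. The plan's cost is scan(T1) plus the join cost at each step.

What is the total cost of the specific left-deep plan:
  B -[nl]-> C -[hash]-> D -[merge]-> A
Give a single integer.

step 1: scan B: cost=50, card=50
step 2: join C via nl
    card(P join C) = 50*200/(5) = 2000
    cost = 50 + 50*200 = 10050
step 3: join D via hash
    card(P join D) = 2000*200/(200) = 2000
    cost = 10050 + 2*200*8 + 2000 = 15250
step 4: join A via merge
    card(P join A) = 2000*50/(2) = 50000
    cost = 15250 + 2000*11 + 50*6 + 2000 + 50 = 39600

39600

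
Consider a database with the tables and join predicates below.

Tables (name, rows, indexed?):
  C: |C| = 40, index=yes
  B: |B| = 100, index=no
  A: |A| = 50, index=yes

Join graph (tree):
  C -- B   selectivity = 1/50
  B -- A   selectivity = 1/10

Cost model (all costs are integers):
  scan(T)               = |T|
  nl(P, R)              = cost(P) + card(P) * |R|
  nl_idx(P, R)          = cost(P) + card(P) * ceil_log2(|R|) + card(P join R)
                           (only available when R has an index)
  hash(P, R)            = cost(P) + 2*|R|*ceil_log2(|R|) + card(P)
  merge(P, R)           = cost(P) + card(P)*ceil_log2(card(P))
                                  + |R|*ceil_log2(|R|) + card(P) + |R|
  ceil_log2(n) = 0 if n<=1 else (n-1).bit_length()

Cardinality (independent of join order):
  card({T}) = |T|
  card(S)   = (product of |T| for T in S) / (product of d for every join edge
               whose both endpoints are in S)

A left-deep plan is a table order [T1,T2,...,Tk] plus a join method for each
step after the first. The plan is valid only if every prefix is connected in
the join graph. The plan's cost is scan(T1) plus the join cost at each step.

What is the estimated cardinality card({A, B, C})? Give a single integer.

400

Tables in S: A(50), B(100), C(40)
Edges inside S: C-B(d=50), B-A(d=10)
numerator = 50 * 100 * 40 = 200000
denominator = 50 * 10 = 500
card(S) = 200000 / 500 = 400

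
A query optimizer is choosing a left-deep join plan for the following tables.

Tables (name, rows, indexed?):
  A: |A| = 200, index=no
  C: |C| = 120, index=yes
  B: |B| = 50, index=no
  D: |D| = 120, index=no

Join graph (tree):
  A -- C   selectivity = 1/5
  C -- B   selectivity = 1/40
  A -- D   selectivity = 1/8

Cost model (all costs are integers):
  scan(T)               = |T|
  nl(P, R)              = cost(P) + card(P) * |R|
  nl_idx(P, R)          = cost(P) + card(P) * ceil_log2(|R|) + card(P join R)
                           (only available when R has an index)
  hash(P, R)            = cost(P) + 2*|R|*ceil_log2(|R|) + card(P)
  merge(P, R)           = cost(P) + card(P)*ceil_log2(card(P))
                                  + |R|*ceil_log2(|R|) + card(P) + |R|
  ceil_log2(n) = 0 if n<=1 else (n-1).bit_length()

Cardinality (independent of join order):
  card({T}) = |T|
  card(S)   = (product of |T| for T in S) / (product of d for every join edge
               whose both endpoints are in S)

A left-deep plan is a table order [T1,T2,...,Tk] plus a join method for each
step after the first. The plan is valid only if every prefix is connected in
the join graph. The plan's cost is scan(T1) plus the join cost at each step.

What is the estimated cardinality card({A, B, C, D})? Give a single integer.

90000

Tables in S: A(200), B(50), C(120), D(120)
Edges inside S: A-C(d=5), C-B(d=40), A-D(d=8)
numerator = 200 * 50 * 120 * 120 = 144000000
denominator = 5 * 40 * 8 = 1600
card(S) = 144000000 / 1600 = 90000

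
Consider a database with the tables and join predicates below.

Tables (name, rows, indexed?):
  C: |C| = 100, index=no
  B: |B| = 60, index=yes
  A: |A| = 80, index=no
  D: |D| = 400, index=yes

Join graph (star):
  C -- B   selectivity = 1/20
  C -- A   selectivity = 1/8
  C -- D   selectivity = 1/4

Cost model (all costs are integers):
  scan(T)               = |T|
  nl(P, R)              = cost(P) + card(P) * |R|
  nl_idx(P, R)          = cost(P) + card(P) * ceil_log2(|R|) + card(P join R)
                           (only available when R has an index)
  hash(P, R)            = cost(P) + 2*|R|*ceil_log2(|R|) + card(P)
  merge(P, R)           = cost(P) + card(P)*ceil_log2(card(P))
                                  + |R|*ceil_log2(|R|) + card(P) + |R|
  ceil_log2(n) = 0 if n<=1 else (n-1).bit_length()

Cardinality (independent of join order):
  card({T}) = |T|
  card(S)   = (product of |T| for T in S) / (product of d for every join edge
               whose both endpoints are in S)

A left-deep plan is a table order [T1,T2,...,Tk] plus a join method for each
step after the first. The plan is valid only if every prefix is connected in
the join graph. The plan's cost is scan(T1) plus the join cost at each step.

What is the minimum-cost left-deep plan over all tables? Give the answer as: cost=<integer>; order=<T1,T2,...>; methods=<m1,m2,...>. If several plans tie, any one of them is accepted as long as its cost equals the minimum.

Selinger DP (subsets sized 1..n):
  {C}: scan cost=100, card=100
  {B}: scan cost=60, card=60
  {A}: scan cost=80, card=80
  {D}: scan cost=400, card=400
  {BC}: card=300; try (B,hash)→920, (B,nl_idx)→1000, (C,merge)→1280, (B,merge)→1320, (C,hash)→1520, (C,nl)→6060 …(+1); best=920 via (B,hash)
  {AC}: card=1000; try (A,hash)→1320, (C,merge)→1520, (A,merge)→1540, (C,hash)→1560, (C,nl)→8080, (A,nl)→8100; best=1320 via (A,hash)
  {CD}: card=10000; try (C,hash)→2200, (D,merge)→4900, (C,merge)→5200, (D,hash)→7400, (D,nl_idx)→11000, (D,nl)→40100 …(+1); best=2200 via (C,hash)
  {ABC}: card=3000; try (A,hash)→2340, (B,hash)→3040, (A,merge)→4560, (B,nl_idx)→10320, (B,merge)→12740, (A,nl)→24920 …(+1); best=2340 via (A,hash)
  {BCD}: card=30000; try (D,merge)→7920, (D,hash)→8420, (B,hash)→12920, (D,nl_idx)→33620, (B,nl_idx)→92200, (D,nl)→120920 …(+2); best=7920 via (D,merge)
  {ACD}: card=100000; try (D,hash)→9520, (A,hash)→13320, (D,merge)→16320, (D,nl_idx)→110320, (A,merge)→152840, (D,nl)→401320 …(+1); best=9520 via (D,hash)
  {ABCD}: card=300000; try (D,hash)→12540, (A,hash)→39040, (D,merge)→45340, (B,hash)→110240, (D,nl_idx)→329340, (A,merge)→488560 …(+5); best=12540 via (D,hash)

cost=12540; order=C,B,A,D; methods=hash,hash,hash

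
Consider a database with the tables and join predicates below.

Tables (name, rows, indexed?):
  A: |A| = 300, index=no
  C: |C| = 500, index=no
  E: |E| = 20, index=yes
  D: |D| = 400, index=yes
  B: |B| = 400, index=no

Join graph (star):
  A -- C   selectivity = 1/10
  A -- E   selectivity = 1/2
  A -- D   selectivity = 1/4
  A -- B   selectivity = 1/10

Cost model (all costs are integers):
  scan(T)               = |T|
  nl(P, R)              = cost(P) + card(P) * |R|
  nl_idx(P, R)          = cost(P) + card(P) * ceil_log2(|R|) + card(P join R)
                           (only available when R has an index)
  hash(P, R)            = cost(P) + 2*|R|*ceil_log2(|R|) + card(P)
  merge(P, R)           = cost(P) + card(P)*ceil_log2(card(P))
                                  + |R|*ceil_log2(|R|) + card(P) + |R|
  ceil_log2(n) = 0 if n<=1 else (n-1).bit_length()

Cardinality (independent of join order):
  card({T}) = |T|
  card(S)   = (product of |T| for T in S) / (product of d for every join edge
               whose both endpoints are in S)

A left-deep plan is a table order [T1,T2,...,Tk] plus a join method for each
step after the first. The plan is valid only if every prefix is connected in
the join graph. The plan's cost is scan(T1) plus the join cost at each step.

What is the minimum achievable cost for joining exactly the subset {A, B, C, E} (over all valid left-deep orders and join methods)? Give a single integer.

140000

Selinger DP over subsets of {A,B,C,E}:
  {A}: scan cost=300, card=300
  {C}: scan cost=500, card=500
  {E}: scan cost=20, card=20
  {B}: scan cost=400, card=400
  {AC}: card=15000; try (A,hash)→6400, (C,merge)→8300, (A,merge)→8500, (C,hash)→9600, (C,nl)→150300, (A,nl)→150500; best=6400 via (A,hash)
  {AE}: card=3000; try (E,hash)→800, (A,merge)→3140, (E,merge)→3420, (E,nl_idx)→4800, (A,hash)→5440, (A,nl)→6020 …(+1); best=800 via (E,hash)
  {AB}: card=12000; try (A,hash)→6200, (B,merge)→7300, (A,merge)→7400, (B,hash)→7800, (B,nl)→120300, (A,nl)→120400; best=6200 via (A,hash)
  {ACE}: card=150000; try (C,hash)→12800, (E,hash)→21600, (C,merge)→44800, (E,nl_idx)→231400, (E,merge)→231520, (E,nl)→306400 …(+1); best=12800 via (C,hash)
  {ABC}: card=600000; try (C,hash)→27200, (B,hash)→28600, (C,merge)→191200, (B,merge)→235400, (C,nl)→6006200, (B,nl)→6006400; best=27200 via (C,hash)
  {ABE}: card=120000; try (B,hash)→11000, (E,hash)→18400, (B,merge)→43800, (E,nl_idx)→186200, (E,merge)→186320, (E,nl)→246200 …(+1); best=11000 via (B,hash)
  {ABCE}: card=6000000; try (C,hash)→140000, (B,hash)→170000, (E,hash)→627400, (C,merge)→2176000, (B,merge)→2866800, (E,nl_idx)→9027200 …(+4); best=140000 via (C,hash)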